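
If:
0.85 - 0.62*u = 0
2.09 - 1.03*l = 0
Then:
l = 2.03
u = 1.37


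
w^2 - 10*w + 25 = (w - 5)^2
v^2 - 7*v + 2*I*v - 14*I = (v - 7)*(v + 2*I)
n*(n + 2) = n^2 + 2*n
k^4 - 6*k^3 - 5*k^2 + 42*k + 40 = (k - 5)*(k - 4)*(k + 1)*(k + 2)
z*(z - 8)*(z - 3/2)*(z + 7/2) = z^4 - 6*z^3 - 85*z^2/4 + 42*z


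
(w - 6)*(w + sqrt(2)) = w^2 - 6*w + sqrt(2)*w - 6*sqrt(2)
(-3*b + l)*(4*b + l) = -12*b^2 + b*l + l^2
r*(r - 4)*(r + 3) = r^3 - r^2 - 12*r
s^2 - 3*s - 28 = (s - 7)*(s + 4)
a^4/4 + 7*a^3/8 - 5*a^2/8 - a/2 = a*(a/4 + 1)*(a - 1)*(a + 1/2)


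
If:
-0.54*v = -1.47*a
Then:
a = 0.36734693877551*v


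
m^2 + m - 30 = (m - 5)*(m + 6)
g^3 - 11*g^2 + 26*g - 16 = (g - 8)*(g - 2)*(g - 1)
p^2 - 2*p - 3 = (p - 3)*(p + 1)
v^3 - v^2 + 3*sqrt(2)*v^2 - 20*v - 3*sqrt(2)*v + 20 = (v - 1)*(v - 2*sqrt(2))*(v + 5*sqrt(2))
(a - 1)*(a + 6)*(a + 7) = a^3 + 12*a^2 + 29*a - 42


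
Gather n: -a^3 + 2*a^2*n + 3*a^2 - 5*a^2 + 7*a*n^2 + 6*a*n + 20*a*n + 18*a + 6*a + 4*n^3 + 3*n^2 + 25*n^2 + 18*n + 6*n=-a^3 - 2*a^2 + 24*a + 4*n^3 + n^2*(7*a + 28) + n*(2*a^2 + 26*a + 24)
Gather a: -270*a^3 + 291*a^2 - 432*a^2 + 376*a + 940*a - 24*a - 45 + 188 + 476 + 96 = -270*a^3 - 141*a^2 + 1292*a + 715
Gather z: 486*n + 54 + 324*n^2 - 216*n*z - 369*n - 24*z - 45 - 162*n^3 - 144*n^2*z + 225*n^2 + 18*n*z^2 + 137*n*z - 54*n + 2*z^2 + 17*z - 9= -162*n^3 + 549*n^2 + 63*n + z^2*(18*n + 2) + z*(-144*n^2 - 79*n - 7)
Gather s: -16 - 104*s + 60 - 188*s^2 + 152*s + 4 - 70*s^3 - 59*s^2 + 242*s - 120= -70*s^3 - 247*s^2 + 290*s - 72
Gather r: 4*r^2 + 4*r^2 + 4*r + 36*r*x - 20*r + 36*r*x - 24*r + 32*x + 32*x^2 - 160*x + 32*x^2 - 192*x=8*r^2 + r*(72*x - 40) + 64*x^2 - 320*x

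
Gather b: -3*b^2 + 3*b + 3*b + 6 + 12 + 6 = -3*b^2 + 6*b + 24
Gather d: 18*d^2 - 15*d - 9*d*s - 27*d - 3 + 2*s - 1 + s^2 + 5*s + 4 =18*d^2 + d*(-9*s - 42) + s^2 + 7*s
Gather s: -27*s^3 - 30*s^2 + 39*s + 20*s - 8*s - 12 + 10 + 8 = -27*s^3 - 30*s^2 + 51*s + 6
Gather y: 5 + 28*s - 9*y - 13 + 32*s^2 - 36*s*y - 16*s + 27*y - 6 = 32*s^2 + 12*s + y*(18 - 36*s) - 14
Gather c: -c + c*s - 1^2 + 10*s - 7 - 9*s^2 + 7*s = c*(s - 1) - 9*s^2 + 17*s - 8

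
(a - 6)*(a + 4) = a^2 - 2*a - 24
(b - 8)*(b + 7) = b^2 - b - 56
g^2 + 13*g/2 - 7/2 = (g - 1/2)*(g + 7)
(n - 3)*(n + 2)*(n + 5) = n^3 + 4*n^2 - 11*n - 30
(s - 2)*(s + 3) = s^2 + s - 6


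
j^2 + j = j*(j + 1)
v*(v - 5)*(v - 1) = v^3 - 6*v^2 + 5*v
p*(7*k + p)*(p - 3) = 7*k*p^2 - 21*k*p + p^3 - 3*p^2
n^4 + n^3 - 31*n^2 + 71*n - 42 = (n - 3)*(n - 2)*(n - 1)*(n + 7)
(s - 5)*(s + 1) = s^2 - 4*s - 5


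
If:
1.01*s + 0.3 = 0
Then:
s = -0.30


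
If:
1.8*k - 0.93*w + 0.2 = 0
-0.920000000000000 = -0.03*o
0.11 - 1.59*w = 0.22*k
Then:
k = -0.07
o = 30.67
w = 0.08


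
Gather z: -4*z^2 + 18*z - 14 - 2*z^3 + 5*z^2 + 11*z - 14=-2*z^3 + z^2 + 29*z - 28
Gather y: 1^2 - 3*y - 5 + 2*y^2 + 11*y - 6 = 2*y^2 + 8*y - 10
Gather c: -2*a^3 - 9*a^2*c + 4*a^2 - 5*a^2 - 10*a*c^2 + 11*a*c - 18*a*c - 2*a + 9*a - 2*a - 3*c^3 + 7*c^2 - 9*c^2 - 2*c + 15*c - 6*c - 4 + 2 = -2*a^3 - a^2 + 5*a - 3*c^3 + c^2*(-10*a - 2) + c*(-9*a^2 - 7*a + 7) - 2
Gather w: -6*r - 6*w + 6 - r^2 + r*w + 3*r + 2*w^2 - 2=-r^2 - 3*r + 2*w^2 + w*(r - 6) + 4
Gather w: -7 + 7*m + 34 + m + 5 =8*m + 32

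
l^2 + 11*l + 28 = (l + 4)*(l + 7)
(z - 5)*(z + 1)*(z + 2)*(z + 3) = z^4 + z^3 - 19*z^2 - 49*z - 30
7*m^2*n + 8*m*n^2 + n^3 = n*(m + n)*(7*m + n)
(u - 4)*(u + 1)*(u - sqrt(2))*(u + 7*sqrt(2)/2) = u^4 - 3*u^3 + 5*sqrt(2)*u^3/2 - 11*u^2 - 15*sqrt(2)*u^2/2 - 10*sqrt(2)*u + 21*u + 28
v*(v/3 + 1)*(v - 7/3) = v^3/3 + 2*v^2/9 - 7*v/3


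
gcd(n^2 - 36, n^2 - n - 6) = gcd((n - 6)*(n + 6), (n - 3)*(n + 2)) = 1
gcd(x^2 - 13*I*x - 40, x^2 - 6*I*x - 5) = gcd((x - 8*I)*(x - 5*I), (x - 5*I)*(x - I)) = x - 5*I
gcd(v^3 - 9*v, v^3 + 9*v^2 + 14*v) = v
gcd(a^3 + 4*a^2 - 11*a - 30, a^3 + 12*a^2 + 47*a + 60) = a + 5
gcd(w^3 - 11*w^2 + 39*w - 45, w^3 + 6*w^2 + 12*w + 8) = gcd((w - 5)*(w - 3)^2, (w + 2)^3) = 1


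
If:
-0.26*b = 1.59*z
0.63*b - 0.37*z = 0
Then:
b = 0.00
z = 0.00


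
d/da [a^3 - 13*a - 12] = 3*a^2 - 13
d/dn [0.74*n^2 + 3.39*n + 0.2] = 1.48*n + 3.39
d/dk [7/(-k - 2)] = 7/(k + 2)^2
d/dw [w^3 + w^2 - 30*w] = 3*w^2 + 2*w - 30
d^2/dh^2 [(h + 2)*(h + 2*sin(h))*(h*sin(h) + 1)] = -h^3*sin(h) - 2*h^2*sin(h) + 6*h^2*cos(h) + 4*h^2*cos(2*h) + 4*h*sin(h) + 8*sqrt(2)*h*sin(2*h + pi/4) + 8*h*cos(h) + 8*sin(2*h) + 4*cos(h) - 2*cos(2*h) + 4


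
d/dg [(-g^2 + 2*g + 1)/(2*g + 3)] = 2*(-g^2 - 3*g + 2)/(4*g^2 + 12*g + 9)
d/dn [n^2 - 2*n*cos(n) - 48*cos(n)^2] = 2*n*sin(n) + 2*n + 48*sin(2*n) - 2*cos(n)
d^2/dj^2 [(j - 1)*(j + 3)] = 2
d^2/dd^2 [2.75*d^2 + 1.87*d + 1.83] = 5.50000000000000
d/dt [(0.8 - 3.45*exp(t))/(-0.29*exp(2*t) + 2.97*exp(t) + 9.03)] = (-1.0005*exp(2*t) + 0.464*exp(t) - 33.5295)*exp(t)/(0.0841*exp(4*t) - 1.7226*exp(3*t) + 3.5835*exp(2*t) + 53.6382*exp(t) + 81.5409)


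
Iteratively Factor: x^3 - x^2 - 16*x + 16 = (x - 4)*(x^2 + 3*x - 4) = (x - 4)*(x - 1)*(x + 4)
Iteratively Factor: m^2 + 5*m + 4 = (m + 1)*(m + 4)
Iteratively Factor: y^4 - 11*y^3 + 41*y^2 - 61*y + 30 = (y - 3)*(y^3 - 8*y^2 + 17*y - 10) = (y - 5)*(y - 3)*(y^2 - 3*y + 2) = (y - 5)*(y - 3)*(y - 1)*(y - 2)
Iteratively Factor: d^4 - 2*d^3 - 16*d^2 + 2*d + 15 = (d + 1)*(d^3 - 3*d^2 - 13*d + 15) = (d - 1)*(d + 1)*(d^2 - 2*d - 15) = (d - 1)*(d + 1)*(d + 3)*(d - 5)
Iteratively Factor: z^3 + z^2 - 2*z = (z)*(z^2 + z - 2) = z*(z + 2)*(z - 1)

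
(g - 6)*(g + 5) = g^2 - g - 30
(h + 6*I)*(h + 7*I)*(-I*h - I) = -I*h^3 + 13*h^2 - I*h^2 + 13*h + 42*I*h + 42*I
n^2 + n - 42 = (n - 6)*(n + 7)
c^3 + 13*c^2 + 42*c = c*(c + 6)*(c + 7)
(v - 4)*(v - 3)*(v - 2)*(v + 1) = v^4 - 8*v^3 + 17*v^2 + 2*v - 24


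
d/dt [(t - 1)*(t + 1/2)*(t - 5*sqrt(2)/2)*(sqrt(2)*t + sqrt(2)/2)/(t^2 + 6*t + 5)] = sqrt(2)*(2*t + 1)*(-2*(t - 1)*(t + 3)*(2*t + 1)*(2*t - 5*sqrt(2)) + 2*(t - 1)*(6*t - 10*sqrt(2) + 1)*(t^2 + 6*t + 5) + (2*t + 1)*(2*t - 5*sqrt(2))*(t^2 + 6*t + 5))/(8*(t^2 + 6*t + 5)^2)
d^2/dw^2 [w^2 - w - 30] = 2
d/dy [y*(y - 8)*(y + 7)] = 3*y^2 - 2*y - 56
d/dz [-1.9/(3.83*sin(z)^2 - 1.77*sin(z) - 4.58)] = (14.554*sin(z) - 3.363)*cos(z)/(-3.83*sin(z)^2 + 1.77*sin(z) + 4.58)^2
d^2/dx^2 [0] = 0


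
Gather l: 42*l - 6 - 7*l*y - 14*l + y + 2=l*(28 - 7*y) + y - 4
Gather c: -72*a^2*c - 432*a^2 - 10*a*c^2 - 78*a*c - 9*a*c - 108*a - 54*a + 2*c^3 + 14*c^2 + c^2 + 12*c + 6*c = -432*a^2 - 162*a + 2*c^3 + c^2*(15 - 10*a) + c*(-72*a^2 - 87*a + 18)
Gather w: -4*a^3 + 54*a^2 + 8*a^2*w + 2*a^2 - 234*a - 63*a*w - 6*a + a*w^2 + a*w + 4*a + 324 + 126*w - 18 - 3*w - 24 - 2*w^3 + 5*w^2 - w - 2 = -4*a^3 + 56*a^2 - 236*a - 2*w^3 + w^2*(a + 5) + w*(8*a^2 - 62*a + 122) + 280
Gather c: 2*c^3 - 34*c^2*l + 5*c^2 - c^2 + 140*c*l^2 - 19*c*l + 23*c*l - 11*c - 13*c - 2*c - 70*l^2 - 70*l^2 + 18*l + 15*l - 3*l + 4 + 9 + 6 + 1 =2*c^3 + c^2*(4 - 34*l) + c*(140*l^2 + 4*l - 26) - 140*l^2 + 30*l + 20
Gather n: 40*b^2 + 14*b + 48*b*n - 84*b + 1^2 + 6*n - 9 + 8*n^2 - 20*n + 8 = 40*b^2 - 70*b + 8*n^2 + n*(48*b - 14)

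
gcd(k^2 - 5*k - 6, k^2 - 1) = k + 1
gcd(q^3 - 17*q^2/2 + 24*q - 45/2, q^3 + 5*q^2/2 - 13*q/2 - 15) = q - 5/2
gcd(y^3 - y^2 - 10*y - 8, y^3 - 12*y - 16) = y^2 - 2*y - 8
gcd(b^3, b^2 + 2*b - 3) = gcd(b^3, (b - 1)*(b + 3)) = 1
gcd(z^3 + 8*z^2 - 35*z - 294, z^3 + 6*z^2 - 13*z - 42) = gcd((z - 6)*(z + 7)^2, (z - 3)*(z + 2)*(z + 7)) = z + 7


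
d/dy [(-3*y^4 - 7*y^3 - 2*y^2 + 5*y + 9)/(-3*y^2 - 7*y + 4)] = (18*y^5 + 84*y^4 + 50*y^3 - 55*y^2 + 38*y + 83)/(9*y^4 + 42*y^3 + 25*y^2 - 56*y + 16)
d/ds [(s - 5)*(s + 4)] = 2*s - 1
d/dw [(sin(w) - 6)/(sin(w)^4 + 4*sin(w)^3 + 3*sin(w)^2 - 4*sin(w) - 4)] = (-3*sin(w)^3 + 22*sin(w)^2 + 25*sin(w) - 14)/((sin(w) + 2)^3*cos(w)^3)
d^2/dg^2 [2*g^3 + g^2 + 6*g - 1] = 12*g + 2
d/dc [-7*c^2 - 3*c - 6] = -14*c - 3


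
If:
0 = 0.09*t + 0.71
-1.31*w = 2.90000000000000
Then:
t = -7.89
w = -2.21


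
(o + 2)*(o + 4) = o^2 + 6*o + 8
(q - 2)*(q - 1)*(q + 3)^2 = q^4 + 3*q^3 - 7*q^2 - 15*q + 18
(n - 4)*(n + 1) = n^2 - 3*n - 4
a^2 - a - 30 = (a - 6)*(a + 5)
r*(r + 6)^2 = r^3 + 12*r^2 + 36*r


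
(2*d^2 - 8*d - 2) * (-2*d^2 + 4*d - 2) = -4*d^4 + 24*d^3 - 32*d^2 + 8*d + 4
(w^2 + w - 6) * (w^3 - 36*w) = w^5 + w^4 - 42*w^3 - 36*w^2 + 216*w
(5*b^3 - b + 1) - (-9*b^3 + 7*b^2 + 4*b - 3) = 14*b^3 - 7*b^2 - 5*b + 4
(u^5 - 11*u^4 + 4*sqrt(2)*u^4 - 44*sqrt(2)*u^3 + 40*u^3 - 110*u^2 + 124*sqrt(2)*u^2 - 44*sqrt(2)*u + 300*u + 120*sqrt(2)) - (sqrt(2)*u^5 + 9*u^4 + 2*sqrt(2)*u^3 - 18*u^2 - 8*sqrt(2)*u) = -sqrt(2)*u^5 + u^5 - 20*u^4 + 4*sqrt(2)*u^4 - 46*sqrt(2)*u^3 + 40*u^3 - 92*u^2 + 124*sqrt(2)*u^2 - 36*sqrt(2)*u + 300*u + 120*sqrt(2)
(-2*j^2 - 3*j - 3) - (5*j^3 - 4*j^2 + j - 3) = -5*j^3 + 2*j^2 - 4*j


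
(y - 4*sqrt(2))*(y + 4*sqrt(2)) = y^2 - 32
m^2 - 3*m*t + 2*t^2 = (m - 2*t)*(m - t)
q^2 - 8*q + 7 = (q - 7)*(q - 1)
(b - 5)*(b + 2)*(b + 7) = b^3 + 4*b^2 - 31*b - 70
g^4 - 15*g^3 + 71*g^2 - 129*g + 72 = (g - 8)*(g - 3)^2*(g - 1)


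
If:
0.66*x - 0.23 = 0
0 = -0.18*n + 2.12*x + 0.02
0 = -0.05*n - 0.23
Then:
No Solution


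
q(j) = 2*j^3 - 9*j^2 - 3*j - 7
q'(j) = 6*j^2 - 18*j - 3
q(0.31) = -8.74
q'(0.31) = -8.00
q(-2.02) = -54.15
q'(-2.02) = 57.84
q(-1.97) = -51.31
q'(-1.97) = 55.75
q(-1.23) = -20.65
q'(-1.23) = 28.22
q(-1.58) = -32.62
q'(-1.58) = 40.42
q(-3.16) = -150.50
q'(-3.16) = 113.79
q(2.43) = -38.74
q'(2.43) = -11.31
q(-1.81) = -42.91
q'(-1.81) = 49.24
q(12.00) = 2117.00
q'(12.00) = 645.00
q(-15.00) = -8737.00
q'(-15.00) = 1617.00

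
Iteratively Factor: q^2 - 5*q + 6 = (q - 2)*(q - 3)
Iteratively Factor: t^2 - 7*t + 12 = (t - 4)*(t - 3)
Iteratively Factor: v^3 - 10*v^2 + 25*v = (v)*(v^2 - 10*v + 25) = v*(v - 5)*(v - 5)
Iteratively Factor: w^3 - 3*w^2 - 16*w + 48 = (w + 4)*(w^2 - 7*w + 12) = (w - 3)*(w + 4)*(w - 4)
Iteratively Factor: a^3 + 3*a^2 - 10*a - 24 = (a - 3)*(a^2 + 6*a + 8) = (a - 3)*(a + 2)*(a + 4)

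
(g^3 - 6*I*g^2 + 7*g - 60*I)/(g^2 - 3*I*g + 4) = (g^2 - 2*I*g + 15)/(g + I)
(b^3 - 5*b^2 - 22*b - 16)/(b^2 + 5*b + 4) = (b^2 - 6*b - 16)/(b + 4)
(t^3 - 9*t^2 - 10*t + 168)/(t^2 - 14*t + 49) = (t^2 - 2*t - 24)/(t - 7)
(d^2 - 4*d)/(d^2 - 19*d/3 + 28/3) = 3*d/(3*d - 7)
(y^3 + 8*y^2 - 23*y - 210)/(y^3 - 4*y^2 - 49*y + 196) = (y^2 + y - 30)/(y^2 - 11*y + 28)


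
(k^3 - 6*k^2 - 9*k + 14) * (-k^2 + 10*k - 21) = -k^5 + 16*k^4 - 72*k^3 + 22*k^2 + 329*k - 294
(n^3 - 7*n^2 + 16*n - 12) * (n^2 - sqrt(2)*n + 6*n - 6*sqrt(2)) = n^5 - sqrt(2)*n^4 - n^4 - 26*n^3 + sqrt(2)*n^3 + 26*sqrt(2)*n^2 + 84*n^2 - 84*sqrt(2)*n - 72*n + 72*sqrt(2)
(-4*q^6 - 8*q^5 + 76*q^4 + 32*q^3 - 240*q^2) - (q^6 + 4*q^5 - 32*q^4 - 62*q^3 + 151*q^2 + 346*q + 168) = -5*q^6 - 12*q^5 + 108*q^4 + 94*q^3 - 391*q^2 - 346*q - 168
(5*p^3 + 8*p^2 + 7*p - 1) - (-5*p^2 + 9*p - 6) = 5*p^3 + 13*p^2 - 2*p + 5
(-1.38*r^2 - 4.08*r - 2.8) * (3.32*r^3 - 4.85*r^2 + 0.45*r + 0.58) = -4.5816*r^5 - 6.8526*r^4 + 9.871*r^3 + 10.9436*r^2 - 3.6264*r - 1.624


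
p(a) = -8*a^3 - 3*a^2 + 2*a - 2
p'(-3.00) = -196.00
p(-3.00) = 181.00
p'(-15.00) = -5308.00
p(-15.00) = 26293.00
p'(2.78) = -200.16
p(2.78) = -191.50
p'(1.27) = -44.33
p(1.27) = -20.69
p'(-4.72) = -504.36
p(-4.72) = 762.96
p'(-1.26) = -28.54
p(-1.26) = 6.72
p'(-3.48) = -267.77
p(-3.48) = 291.86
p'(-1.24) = -27.46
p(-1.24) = 6.16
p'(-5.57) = -709.18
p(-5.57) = 1276.25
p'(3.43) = -300.94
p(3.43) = -353.26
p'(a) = -24*a^2 - 6*a + 2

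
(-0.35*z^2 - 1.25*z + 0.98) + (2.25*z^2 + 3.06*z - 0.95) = 1.9*z^2 + 1.81*z + 0.03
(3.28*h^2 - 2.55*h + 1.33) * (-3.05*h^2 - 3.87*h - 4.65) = -10.004*h^4 - 4.9161*h^3 - 9.44*h^2 + 6.7104*h - 6.1845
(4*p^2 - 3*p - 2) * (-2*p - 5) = -8*p^3 - 14*p^2 + 19*p + 10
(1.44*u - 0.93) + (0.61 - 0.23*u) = 1.21*u - 0.32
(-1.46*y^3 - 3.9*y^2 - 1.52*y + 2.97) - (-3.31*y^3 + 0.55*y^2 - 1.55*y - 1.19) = 1.85*y^3 - 4.45*y^2 + 0.03*y + 4.16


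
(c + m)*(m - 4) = c*m - 4*c + m^2 - 4*m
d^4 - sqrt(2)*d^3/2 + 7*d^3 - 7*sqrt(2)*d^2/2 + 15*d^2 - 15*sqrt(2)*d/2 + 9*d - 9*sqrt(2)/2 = (d + 1)*(d + 3)^2*(d - sqrt(2)/2)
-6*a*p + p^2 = p*(-6*a + p)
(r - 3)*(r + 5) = r^2 + 2*r - 15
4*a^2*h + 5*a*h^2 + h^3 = h*(a + h)*(4*a + h)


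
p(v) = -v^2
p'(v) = -2*v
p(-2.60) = -6.76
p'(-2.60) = 5.20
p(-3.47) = -12.04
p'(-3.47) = 6.94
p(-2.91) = -8.47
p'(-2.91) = 5.82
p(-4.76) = -22.66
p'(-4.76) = 9.52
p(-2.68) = -7.18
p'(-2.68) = 5.36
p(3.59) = -12.89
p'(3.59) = -7.18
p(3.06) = -9.36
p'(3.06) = -6.12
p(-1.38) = -1.90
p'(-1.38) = 2.76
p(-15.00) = -225.00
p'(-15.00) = 30.00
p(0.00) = 0.00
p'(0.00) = 0.00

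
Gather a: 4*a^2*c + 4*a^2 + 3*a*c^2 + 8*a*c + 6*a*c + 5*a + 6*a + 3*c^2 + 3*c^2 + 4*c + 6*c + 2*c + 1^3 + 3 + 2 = a^2*(4*c + 4) + a*(3*c^2 + 14*c + 11) + 6*c^2 + 12*c + 6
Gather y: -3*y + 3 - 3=-3*y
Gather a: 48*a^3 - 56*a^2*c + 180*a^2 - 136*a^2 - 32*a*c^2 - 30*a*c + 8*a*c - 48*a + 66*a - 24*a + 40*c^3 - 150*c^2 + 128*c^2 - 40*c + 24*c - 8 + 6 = 48*a^3 + a^2*(44 - 56*c) + a*(-32*c^2 - 22*c - 6) + 40*c^3 - 22*c^2 - 16*c - 2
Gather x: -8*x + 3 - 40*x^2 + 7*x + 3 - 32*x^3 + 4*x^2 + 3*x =-32*x^3 - 36*x^2 + 2*x + 6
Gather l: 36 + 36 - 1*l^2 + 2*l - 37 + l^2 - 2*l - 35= 0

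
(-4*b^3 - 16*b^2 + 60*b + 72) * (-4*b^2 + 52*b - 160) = 16*b^5 - 144*b^4 - 432*b^3 + 5392*b^2 - 5856*b - 11520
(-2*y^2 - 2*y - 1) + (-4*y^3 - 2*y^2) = -4*y^3 - 4*y^2 - 2*y - 1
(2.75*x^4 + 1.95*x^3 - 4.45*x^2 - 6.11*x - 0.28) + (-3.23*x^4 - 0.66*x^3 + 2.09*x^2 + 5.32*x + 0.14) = -0.48*x^4 + 1.29*x^3 - 2.36*x^2 - 0.79*x - 0.14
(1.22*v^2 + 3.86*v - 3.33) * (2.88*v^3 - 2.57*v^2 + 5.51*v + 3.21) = 3.5136*v^5 + 7.9814*v^4 - 12.7884*v^3 + 33.7429*v^2 - 5.9577*v - 10.6893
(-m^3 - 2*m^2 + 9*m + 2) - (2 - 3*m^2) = -m^3 + m^2 + 9*m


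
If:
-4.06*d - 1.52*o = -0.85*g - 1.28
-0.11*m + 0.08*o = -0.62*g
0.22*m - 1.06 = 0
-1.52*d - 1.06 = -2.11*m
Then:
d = 5.99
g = 2.62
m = 4.82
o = -13.69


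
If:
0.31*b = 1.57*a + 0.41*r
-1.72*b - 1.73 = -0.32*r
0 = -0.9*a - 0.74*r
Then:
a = -0.27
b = -0.94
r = 0.33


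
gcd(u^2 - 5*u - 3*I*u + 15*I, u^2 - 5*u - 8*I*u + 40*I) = u - 5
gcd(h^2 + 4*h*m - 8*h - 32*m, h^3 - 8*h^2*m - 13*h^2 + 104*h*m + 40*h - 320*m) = h - 8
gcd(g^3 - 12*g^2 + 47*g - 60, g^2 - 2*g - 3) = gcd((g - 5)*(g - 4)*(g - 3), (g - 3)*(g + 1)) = g - 3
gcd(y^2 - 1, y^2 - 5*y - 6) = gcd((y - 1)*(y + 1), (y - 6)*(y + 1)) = y + 1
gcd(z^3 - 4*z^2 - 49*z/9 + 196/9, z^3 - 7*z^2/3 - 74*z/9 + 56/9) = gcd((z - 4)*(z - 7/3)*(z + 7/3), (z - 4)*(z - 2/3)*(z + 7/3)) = z^2 - 5*z/3 - 28/3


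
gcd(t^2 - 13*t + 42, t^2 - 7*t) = t - 7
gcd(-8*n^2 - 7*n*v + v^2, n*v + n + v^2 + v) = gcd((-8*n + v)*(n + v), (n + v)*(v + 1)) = n + v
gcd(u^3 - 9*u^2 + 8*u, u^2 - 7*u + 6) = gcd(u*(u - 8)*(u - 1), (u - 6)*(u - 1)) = u - 1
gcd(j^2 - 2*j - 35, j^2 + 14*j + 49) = 1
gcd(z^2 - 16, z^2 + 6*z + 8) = z + 4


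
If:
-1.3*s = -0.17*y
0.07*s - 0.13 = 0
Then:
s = 1.86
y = 14.20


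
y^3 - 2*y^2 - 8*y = y*(y - 4)*(y + 2)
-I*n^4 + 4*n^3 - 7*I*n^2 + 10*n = n*(n - 2*I)*(n + 5*I)*(-I*n + 1)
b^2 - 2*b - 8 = (b - 4)*(b + 2)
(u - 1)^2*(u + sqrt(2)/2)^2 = u^4 - 2*u^3 + sqrt(2)*u^3 - 2*sqrt(2)*u^2 + 3*u^2/2 - u + sqrt(2)*u + 1/2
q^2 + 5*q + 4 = (q + 1)*(q + 4)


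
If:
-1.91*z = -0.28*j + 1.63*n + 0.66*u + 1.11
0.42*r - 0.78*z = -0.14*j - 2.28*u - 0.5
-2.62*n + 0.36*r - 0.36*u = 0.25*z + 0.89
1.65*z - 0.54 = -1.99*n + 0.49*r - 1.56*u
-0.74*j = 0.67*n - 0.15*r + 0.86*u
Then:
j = -0.40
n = -0.86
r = -3.43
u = 0.42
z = -0.05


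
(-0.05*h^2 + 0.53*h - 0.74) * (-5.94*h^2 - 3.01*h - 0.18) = 0.297*h^4 - 2.9977*h^3 + 2.8093*h^2 + 2.132*h + 0.1332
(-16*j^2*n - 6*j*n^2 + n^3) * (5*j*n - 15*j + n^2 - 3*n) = -80*j^3*n^2 + 240*j^3*n - 46*j^2*n^3 + 138*j^2*n^2 - j*n^4 + 3*j*n^3 + n^5 - 3*n^4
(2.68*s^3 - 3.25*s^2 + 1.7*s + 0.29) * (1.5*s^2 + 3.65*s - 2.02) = 4.02*s^5 + 4.907*s^4 - 14.7261*s^3 + 13.205*s^2 - 2.3755*s - 0.5858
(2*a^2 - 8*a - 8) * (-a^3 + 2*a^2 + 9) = -2*a^5 + 12*a^4 - 8*a^3 + 2*a^2 - 72*a - 72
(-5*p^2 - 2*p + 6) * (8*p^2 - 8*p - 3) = -40*p^4 + 24*p^3 + 79*p^2 - 42*p - 18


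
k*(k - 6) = k^2 - 6*k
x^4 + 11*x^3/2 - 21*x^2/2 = x^2*(x - 3/2)*(x + 7)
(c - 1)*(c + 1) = c^2 - 1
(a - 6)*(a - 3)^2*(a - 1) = a^4 - 13*a^3 + 57*a^2 - 99*a + 54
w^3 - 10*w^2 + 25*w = w*(w - 5)^2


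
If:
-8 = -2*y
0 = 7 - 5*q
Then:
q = 7/5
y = 4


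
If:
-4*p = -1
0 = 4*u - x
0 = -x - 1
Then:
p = 1/4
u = -1/4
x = -1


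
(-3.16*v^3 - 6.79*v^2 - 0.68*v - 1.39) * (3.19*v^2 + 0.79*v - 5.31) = -10.0804*v^5 - 24.1565*v^4 + 9.2463*v^3 + 31.0836*v^2 + 2.5127*v + 7.3809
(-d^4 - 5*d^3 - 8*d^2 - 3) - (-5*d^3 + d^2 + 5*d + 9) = -d^4 - 9*d^2 - 5*d - 12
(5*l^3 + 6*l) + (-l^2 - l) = 5*l^3 - l^2 + 5*l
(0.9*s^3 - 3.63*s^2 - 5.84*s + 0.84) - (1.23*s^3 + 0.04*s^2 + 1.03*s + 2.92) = -0.33*s^3 - 3.67*s^2 - 6.87*s - 2.08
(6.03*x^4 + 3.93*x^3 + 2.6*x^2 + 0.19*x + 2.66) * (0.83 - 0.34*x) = -2.0502*x^5 + 3.6687*x^4 + 2.3779*x^3 + 2.0934*x^2 - 0.7467*x + 2.2078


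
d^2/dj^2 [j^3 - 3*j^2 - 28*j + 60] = 6*j - 6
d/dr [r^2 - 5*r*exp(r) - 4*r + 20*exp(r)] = -5*r*exp(r) + 2*r + 15*exp(r) - 4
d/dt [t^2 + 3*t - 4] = 2*t + 3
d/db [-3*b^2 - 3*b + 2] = -6*b - 3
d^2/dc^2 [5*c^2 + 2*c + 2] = 10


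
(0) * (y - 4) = 0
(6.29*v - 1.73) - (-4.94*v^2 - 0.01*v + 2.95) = 4.94*v^2 + 6.3*v - 4.68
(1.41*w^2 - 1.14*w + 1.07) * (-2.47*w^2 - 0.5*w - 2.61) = -3.4827*w^4 + 2.1108*w^3 - 5.753*w^2 + 2.4404*w - 2.7927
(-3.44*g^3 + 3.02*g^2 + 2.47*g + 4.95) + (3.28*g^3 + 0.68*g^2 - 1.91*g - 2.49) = -0.16*g^3 + 3.7*g^2 + 0.56*g + 2.46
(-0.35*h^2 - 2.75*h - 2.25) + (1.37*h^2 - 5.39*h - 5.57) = 1.02*h^2 - 8.14*h - 7.82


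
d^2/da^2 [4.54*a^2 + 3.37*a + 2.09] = 9.08000000000000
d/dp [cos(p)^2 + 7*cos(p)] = -(2*cos(p) + 7)*sin(p)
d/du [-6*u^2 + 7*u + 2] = 7 - 12*u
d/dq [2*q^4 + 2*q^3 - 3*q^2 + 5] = 2*q*(4*q^2 + 3*q - 3)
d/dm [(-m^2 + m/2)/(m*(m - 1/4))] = -4/(16*m^2 - 8*m + 1)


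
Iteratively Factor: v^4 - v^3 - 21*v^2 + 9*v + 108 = (v - 4)*(v^3 + 3*v^2 - 9*v - 27) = (v - 4)*(v + 3)*(v^2 - 9) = (v - 4)*(v - 3)*(v + 3)*(v + 3)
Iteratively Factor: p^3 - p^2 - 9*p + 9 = (p + 3)*(p^2 - 4*p + 3) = (p - 3)*(p + 3)*(p - 1)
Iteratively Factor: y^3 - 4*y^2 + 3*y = (y - 3)*(y^2 - y) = (y - 3)*(y - 1)*(y)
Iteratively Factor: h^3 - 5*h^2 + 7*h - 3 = (h - 1)*(h^2 - 4*h + 3) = (h - 3)*(h - 1)*(h - 1)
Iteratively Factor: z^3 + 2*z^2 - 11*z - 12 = (z + 1)*(z^2 + z - 12) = (z - 3)*(z + 1)*(z + 4)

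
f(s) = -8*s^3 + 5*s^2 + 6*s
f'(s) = -24*s^2 + 10*s + 6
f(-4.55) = 829.78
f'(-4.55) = -536.36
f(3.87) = -365.58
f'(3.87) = -314.75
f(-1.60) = 35.97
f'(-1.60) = -71.44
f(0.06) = 0.38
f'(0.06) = 6.51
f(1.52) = -7.42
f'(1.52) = -34.25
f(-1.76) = 48.54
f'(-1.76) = -85.94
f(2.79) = -118.08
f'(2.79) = -152.92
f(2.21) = -48.67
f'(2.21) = -89.12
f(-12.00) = 14472.00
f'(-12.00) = -3570.00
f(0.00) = 0.00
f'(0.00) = 6.00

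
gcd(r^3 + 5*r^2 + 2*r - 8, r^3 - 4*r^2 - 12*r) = r + 2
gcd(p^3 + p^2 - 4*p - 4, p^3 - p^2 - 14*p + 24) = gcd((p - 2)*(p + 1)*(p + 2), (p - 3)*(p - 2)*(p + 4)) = p - 2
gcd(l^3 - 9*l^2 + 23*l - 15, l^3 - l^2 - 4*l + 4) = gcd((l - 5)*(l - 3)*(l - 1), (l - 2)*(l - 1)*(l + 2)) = l - 1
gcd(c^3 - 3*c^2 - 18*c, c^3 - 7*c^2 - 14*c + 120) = c - 6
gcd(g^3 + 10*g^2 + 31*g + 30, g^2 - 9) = g + 3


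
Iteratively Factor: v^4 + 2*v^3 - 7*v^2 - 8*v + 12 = (v - 2)*(v^3 + 4*v^2 + v - 6) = (v - 2)*(v + 3)*(v^2 + v - 2) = (v - 2)*(v + 2)*(v + 3)*(v - 1)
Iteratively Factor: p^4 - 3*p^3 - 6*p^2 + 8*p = (p - 4)*(p^3 + p^2 - 2*p) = p*(p - 4)*(p^2 + p - 2) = p*(p - 4)*(p + 2)*(p - 1)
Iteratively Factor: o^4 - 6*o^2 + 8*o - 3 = (o + 3)*(o^3 - 3*o^2 + 3*o - 1) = (o - 1)*(o + 3)*(o^2 - 2*o + 1) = (o - 1)^2*(o + 3)*(o - 1)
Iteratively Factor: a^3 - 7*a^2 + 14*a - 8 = (a - 2)*(a^2 - 5*a + 4) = (a - 2)*(a - 1)*(a - 4)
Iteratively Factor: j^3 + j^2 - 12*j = (j)*(j^2 + j - 12) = j*(j - 3)*(j + 4)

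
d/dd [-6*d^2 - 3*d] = -12*d - 3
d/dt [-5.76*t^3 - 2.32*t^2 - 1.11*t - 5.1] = -17.28*t^2 - 4.64*t - 1.11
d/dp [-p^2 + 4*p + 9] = 4 - 2*p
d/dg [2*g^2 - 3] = 4*g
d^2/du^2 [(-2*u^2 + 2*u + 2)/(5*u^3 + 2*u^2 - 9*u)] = 4*(-25*u^6 + 75*u^5 + 45*u^4 + 111*u^3 - 123*u^2 - 54*u + 81)/(u^3*(125*u^6 + 150*u^5 - 615*u^4 - 532*u^3 + 1107*u^2 + 486*u - 729))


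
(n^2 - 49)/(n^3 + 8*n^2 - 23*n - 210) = (n - 7)/(n^2 + n - 30)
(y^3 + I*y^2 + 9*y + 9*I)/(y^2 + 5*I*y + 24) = (y^2 + 4*I*y - 3)/(y + 8*I)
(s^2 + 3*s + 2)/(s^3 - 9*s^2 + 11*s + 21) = (s + 2)/(s^2 - 10*s + 21)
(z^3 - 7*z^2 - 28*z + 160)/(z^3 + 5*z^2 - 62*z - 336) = (z^2 + z - 20)/(z^2 + 13*z + 42)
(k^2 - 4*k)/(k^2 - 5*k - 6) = k*(4 - k)/(-k^2 + 5*k + 6)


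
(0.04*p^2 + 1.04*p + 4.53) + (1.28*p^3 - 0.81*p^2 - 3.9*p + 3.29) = 1.28*p^3 - 0.77*p^2 - 2.86*p + 7.82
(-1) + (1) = 0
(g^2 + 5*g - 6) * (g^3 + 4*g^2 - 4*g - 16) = g^5 + 9*g^4 + 10*g^3 - 60*g^2 - 56*g + 96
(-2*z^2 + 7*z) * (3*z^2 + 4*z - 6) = -6*z^4 + 13*z^3 + 40*z^2 - 42*z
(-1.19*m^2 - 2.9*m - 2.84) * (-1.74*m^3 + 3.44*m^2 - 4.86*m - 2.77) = 2.0706*m^5 + 0.952400000000001*m^4 + 0.749000000000001*m^3 + 7.6207*m^2 + 21.8354*m + 7.8668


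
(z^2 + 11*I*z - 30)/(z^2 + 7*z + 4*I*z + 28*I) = (z^2 + 11*I*z - 30)/(z^2 + z*(7 + 4*I) + 28*I)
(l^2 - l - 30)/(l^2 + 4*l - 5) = (l - 6)/(l - 1)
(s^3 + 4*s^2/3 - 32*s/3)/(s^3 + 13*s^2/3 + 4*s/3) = (3*s - 8)/(3*s + 1)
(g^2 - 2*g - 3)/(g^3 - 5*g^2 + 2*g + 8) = (g - 3)/(g^2 - 6*g + 8)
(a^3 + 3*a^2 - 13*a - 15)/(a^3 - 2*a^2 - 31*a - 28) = (a^2 + 2*a - 15)/(a^2 - 3*a - 28)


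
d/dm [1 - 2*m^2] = -4*m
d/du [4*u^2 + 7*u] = 8*u + 7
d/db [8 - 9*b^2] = -18*b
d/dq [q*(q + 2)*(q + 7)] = 3*q^2 + 18*q + 14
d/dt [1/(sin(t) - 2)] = -cos(t)/(sin(t) - 2)^2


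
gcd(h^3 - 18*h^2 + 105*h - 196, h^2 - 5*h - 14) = h - 7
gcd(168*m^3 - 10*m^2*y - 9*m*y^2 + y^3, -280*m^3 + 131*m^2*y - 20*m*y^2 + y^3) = -7*m + y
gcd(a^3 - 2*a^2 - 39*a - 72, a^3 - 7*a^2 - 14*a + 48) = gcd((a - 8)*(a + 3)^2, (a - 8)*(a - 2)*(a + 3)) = a^2 - 5*a - 24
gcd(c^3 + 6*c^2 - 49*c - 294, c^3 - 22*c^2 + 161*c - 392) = c - 7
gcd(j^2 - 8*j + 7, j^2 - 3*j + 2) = j - 1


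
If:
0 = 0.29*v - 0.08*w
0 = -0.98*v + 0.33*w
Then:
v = 0.00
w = 0.00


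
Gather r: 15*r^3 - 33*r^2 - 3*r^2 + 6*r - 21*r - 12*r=15*r^3 - 36*r^2 - 27*r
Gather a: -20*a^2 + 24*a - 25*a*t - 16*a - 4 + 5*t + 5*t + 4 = -20*a^2 + a*(8 - 25*t) + 10*t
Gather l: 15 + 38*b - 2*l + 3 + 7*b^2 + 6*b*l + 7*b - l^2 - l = 7*b^2 + 45*b - l^2 + l*(6*b - 3) + 18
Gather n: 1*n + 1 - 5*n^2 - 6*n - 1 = -5*n^2 - 5*n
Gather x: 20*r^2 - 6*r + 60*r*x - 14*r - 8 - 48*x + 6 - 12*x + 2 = 20*r^2 - 20*r + x*(60*r - 60)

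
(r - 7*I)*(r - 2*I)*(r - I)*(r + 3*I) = r^4 - 7*I*r^3 + 7*r^2 - 55*I*r - 42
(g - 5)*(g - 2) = g^2 - 7*g + 10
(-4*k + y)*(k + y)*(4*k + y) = -16*k^3 - 16*k^2*y + k*y^2 + y^3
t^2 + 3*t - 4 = (t - 1)*(t + 4)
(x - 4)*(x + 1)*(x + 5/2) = x^3 - x^2/2 - 23*x/2 - 10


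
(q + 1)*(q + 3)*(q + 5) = q^3 + 9*q^2 + 23*q + 15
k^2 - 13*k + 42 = (k - 7)*(k - 6)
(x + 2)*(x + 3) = x^2 + 5*x + 6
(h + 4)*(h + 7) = h^2 + 11*h + 28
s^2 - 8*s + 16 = (s - 4)^2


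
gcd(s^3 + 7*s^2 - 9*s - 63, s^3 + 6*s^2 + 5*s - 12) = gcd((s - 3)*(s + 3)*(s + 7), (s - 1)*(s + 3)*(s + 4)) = s + 3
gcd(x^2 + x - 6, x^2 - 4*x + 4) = x - 2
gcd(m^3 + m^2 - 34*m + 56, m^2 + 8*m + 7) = m + 7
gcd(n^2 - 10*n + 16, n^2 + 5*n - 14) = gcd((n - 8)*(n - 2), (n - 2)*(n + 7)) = n - 2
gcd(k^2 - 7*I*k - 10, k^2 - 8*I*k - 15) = k - 5*I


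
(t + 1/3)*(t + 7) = t^2 + 22*t/3 + 7/3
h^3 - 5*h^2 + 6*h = h*(h - 3)*(h - 2)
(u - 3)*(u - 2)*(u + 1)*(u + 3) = u^4 - u^3 - 11*u^2 + 9*u + 18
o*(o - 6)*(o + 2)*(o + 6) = o^4 + 2*o^3 - 36*o^2 - 72*o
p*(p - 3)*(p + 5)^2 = p^4 + 7*p^3 - 5*p^2 - 75*p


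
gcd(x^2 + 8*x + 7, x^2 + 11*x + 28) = x + 7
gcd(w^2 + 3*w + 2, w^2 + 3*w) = 1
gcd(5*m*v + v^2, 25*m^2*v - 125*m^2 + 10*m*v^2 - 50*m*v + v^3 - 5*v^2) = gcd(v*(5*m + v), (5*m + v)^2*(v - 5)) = 5*m + v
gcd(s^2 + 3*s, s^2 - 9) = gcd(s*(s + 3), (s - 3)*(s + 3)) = s + 3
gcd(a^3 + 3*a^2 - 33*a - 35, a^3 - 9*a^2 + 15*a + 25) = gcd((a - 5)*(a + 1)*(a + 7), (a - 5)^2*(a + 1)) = a^2 - 4*a - 5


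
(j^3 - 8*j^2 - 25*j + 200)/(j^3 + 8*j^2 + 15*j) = (j^2 - 13*j + 40)/(j*(j + 3))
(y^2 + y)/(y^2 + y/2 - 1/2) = 2*y/(2*y - 1)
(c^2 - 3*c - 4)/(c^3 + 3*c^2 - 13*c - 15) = (c - 4)/(c^2 + 2*c - 15)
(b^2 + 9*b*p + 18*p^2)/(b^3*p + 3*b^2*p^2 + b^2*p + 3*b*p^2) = (b + 6*p)/(b*p*(b + 1))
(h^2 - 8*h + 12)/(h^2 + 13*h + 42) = (h^2 - 8*h + 12)/(h^2 + 13*h + 42)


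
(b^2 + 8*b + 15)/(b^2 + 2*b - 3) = (b + 5)/(b - 1)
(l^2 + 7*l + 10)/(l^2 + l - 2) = (l + 5)/(l - 1)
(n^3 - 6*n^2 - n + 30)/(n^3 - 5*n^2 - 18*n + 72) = (n^2 - 3*n - 10)/(n^2 - 2*n - 24)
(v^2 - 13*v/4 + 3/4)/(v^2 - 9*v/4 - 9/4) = (4*v - 1)/(4*v + 3)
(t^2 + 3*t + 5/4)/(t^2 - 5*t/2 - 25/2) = (t + 1/2)/(t - 5)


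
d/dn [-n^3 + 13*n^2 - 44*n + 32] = -3*n^2 + 26*n - 44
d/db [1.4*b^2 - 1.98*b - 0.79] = 2.8*b - 1.98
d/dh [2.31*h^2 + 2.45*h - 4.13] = 4.62*h + 2.45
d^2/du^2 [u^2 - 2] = 2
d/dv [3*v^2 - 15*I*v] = 6*v - 15*I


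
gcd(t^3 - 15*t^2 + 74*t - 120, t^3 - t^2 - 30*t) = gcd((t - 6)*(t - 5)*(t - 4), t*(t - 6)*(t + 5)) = t - 6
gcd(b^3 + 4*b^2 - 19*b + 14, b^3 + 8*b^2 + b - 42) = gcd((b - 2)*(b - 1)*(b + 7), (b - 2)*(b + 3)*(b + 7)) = b^2 + 5*b - 14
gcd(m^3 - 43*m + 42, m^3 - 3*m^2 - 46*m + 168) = m^2 + m - 42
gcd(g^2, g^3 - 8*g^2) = g^2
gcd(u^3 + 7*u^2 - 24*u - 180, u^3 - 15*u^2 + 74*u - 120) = u - 5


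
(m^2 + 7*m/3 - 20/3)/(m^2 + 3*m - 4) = (m - 5/3)/(m - 1)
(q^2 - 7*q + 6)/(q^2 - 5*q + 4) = (q - 6)/(q - 4)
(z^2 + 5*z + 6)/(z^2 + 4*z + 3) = (z + 2)/(z + 1)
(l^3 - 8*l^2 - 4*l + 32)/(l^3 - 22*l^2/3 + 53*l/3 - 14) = 3*(l^2 - 6*l - 16)/(3*l^2 - 16*l + 21)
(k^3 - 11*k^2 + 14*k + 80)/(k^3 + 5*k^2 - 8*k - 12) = (k^3 - 11*k^2 + 14*k + 80)/(k^3 + 5*k^2 - 8*k - 12)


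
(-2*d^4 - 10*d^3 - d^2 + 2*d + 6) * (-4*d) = 8*d^5 + 40*d^4 + 4*d^3 - 8*d^2 - 24*d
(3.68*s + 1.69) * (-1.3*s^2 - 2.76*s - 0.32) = -4.784*s^3 - 12.3538*s^2 - 5.842*s - 0.5408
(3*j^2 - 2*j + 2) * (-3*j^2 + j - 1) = -9*j^4 + 9*j^3 - 11*j^2 + 4*j - 2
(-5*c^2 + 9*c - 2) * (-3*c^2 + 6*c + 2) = 15*c^4 - 57*c^3 + 50*c^2 + 6*c - 4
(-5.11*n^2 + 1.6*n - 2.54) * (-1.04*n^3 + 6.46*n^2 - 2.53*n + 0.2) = 5.3144*n^5 - 34.6746*n^4 + 25.9059*n^3 - 21.4784*n^2 + 6.7462*n - 0.508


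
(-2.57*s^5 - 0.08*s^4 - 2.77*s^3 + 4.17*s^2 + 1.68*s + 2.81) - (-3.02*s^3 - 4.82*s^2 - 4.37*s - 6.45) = -2.57*s^5 - 0.08*s^4 + 0.25*s^3 + 8.99*s^2 + 6.05*s + 9.26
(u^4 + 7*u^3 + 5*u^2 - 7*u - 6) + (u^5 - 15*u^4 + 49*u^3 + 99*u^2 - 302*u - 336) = u^5 - 14*u^4 + 56*u^3 + 104*u^2 - 309*u - 342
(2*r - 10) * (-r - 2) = -2*r^2 + 6*r + 20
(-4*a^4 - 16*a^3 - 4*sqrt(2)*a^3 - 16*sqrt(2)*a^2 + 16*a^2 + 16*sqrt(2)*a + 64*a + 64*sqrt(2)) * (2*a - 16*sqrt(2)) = -8*a^5 - 32*a^4 + 56*sqrt(2)*a^4 + 160*a^3 + 224*sqrt(2)*a^3 - 224*sqrt(2)*a^2 + 640*a^2 - 896*sqrt(2)*a - 512*a - 2048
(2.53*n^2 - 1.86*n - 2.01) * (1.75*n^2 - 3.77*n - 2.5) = 4.4275*n^4 - 12.7931*n^3 - 2.8303*n^2 + 12.2277*n + 5.025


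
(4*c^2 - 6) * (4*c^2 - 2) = 16*c^4 - 32*c^2 + 12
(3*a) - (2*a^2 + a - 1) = -2*a^2 + 2*a + 1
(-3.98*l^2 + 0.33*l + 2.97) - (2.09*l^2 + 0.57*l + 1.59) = -6.07*l^2 - 0.24*l + 1.38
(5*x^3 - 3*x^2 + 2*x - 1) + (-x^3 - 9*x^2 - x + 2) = 4*x^3 - 12*x^2 + x + 1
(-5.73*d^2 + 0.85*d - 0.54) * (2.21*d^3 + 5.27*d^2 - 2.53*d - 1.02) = -12.6633*d^5 - 28.3186*d^4 + 17.783*d^3 + 0.848300000000001*d^2 + 0.4992*d + 0.5508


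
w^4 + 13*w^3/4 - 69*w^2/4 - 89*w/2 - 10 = (w - 4)*(w + 1/4)*(w + 2)*(w + 5)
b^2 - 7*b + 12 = (b - 4)*(b - 3)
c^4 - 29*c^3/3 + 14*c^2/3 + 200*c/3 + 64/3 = (c - 8)*(c - 4)*(c + 1/3)*(c + 2)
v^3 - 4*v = v*(v - 2)*(v + 2)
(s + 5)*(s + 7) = s^2 + 12*s + 35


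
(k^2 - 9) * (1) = k^2 - 9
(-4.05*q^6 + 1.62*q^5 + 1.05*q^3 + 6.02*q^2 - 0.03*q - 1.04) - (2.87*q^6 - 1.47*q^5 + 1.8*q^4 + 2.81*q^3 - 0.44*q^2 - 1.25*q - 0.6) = -6.92*q^6 + 3.09*q^5 - 1.8*q^4 - 1.76*q^3 + 6.46*q^2 + 1.22*q - 0.44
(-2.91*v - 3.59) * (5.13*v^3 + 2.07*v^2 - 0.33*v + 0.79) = -14.9283*v^4 - 24.4404*v^3 - 6.471*v^2 - 1.1142*v - 2.8361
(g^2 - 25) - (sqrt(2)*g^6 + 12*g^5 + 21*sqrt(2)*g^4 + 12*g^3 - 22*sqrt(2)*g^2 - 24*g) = -sqrt(2)*g^6 - 12*g^5 - 21*sqrt(2)*g^4 - 12*g^3 + g^2 + 22*sqrt(2)*g^2 + 24*g - 25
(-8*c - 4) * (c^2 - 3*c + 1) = -8*c^3 + 20*c^2 + 4*c - 4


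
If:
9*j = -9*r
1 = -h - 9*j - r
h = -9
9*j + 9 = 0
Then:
No Solution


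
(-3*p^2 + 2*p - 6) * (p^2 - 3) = -3*p^4 + 2*p^3 + 3*p^2 - 6*p + 18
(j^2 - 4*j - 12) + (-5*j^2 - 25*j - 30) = -4*j^2 - 29*j - 42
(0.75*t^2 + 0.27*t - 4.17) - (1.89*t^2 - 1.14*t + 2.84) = -1.14*t^2 + 1.41*t - 7.01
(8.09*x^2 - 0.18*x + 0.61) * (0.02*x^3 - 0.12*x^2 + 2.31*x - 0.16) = 0.1618*x^5 - 0.9744*x^4 + 18.7217*x^3 - 1.7834*x^2 + 1.4379*x - 0.0976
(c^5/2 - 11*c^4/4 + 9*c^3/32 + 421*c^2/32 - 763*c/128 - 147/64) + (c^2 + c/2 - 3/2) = c^5/2 - 11*c^4/4 + 9*c^3/32 + 453*c^2/32 - 699*c/128 - 243/64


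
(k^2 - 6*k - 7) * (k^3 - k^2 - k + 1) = k^5 - 7*k^4 - 2*k^3 + 14*k^2 + k - 7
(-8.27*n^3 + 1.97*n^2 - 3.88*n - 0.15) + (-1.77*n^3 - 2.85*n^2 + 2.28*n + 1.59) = -10.04*n^3 - 0.88*n^2 - 1.6*n + 1.44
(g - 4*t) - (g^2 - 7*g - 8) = -g^2 + 8*g - 4*t + 8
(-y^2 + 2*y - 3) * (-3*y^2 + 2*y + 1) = 3*y^4 - 8*y^3 + 12*y^2 - 4*y - 3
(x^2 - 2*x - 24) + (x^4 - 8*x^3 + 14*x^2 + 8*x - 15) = x^4 - 8*x^3 + 15*x^2 + 6*x - 39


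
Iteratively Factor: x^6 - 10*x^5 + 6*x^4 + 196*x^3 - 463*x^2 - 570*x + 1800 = (x + 4)*(x^5 - 14*x^4 + 62*x^3 - 52*x^2 - 255*x + 450) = (x - 5)*(x + 4)*(x^4 - 9*x^3 + 17*x^2 + 33*x - 90) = (x - 5)^2*(x + 4)*(x^3 - 4*x^2 - 3*x + 18) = (x - 5)^2*(x + 2)*(x + 4)*(x^2 - 6*x + 9) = (x - 5)^2*(x - 3)*(x + 2)*(x + 4)*(x - 3)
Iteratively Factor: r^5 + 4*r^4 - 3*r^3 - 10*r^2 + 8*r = (r - 1)*(r^4 + 5*r^3 + 2*r^2 - 8*r) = (r - 1)*(r + 4)*(r^3 + r^2 - 2*r) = (r - 1)^2*(r + 4)*(r^2 + 2*r) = r*(r - 1)^2*(r + 4)*(r + 2)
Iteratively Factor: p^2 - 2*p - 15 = (p - 5)*(p + 3)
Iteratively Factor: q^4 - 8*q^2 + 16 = (q + 2)*(q^3 - 2*q^2 - 4*q + 8) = (q - 2)*(q + 2)*(q^2 - 4) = (q - 2)*(q + 2)^2*(q - 2)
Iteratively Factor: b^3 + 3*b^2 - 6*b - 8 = (b + 1)*(b^2 + 2*b - 8) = (b - 2)*(b + 1)*(b + 4)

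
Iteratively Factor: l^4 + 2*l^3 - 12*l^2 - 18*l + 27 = (l + 3)*(l^3 - l^2 - 9*l + 9) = (l - 1)*(l + 3)*(l^2 - 9) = (l - 1)*(l + 3)^2*(l - 3)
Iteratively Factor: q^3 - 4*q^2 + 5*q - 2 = (q - 2)*(q^2 - 2*q + 1) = (q - 2)*(q - 1)*(q - 1)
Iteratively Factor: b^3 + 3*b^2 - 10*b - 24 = (b + 2)*(b^2 + b - 12) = (b + 2)*(b + 4)*(b - 3)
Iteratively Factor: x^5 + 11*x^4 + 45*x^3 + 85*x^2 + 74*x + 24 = (x + 2)*(x^4 + 9*x^3 + 27*x^2 + 31*x + 12) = (x + 1)*(x + 2)*(x^3 + 8*x^2 + 19*x + 12) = (x + 1)*(x + 2)*(x + 4)*(x^2 + 4*x + 3) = (x + 1)*(x + 2)*(x + 3)*(x + 4)*(x + 1)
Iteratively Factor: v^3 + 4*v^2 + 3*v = (v)*(v^2 + 4*v + 3) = v*(v + 1)*(v + 3)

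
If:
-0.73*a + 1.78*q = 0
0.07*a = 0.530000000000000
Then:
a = 7.57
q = 3.11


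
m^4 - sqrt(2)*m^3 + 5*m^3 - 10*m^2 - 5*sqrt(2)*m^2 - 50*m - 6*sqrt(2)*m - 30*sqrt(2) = (m + 5)*(m - 3*sqrt(2))*(m + sqrt(2))^2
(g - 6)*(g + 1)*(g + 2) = g^3 - 3*g^2 - 16*g - 12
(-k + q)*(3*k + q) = -3*k^2 + 2*k*q + q^2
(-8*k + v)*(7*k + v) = -56*k^2 - k*v + v^2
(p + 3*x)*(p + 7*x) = p^2 + 10*p*x + 21*x^2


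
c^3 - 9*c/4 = c*(c - 3/2)*(c + 3/2)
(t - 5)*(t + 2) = t^2 - 3*t - 10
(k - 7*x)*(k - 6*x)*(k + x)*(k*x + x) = k^4*x - 12*k^3*x^2 + k^3*x + 29*k^2*x^3 - 12*k^2*x^2 + 42*k*x^4 + 29*k*x^3 + 42*x^4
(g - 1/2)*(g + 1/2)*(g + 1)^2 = g^4 + 2*g^3 + 3*g^2/4 - g/2 - 1/4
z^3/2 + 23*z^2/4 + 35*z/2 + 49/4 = (z/2 + 1/2)*(z + 7/2)*(z + 7)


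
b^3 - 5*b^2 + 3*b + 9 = (b - 3)^2*(b + 1)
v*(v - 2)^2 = v^3 - 4*v^2 + 4*v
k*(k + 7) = k^2 + 7*k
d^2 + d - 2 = (d - 1)*(d + 2)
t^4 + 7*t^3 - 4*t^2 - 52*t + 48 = (t - 2)*(t - 1)*(t + 4)*(t + 6)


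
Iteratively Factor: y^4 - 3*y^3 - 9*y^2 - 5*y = (y)*(y^3 - 3*y^2 - 9*y - 5) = y*(y + 1)*(y^2 - 4*y - 5) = y*(y + 1)^2*(y - 5)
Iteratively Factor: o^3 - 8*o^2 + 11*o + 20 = (o - 5)*(o^2 - 3*o - 4) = (o - 5)*(o + 1)*(o - 4)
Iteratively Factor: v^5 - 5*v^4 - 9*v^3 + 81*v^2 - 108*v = (v - 3)*(v^4 - 2*v^3 - 15*v^2 + 36*v) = (v - 3)*(v + 4)*(v^3 - 6*v^2 + 9*v) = (v - 3)^2*(v + 4)*(v^2 - 3*v) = v*(v - 3)^2*(v + 4)*(v - 3)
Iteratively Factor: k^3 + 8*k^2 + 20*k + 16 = (k + 2)*(k^2 + 6*k + 8) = (k + 2)*(k + 4)*(k + 2)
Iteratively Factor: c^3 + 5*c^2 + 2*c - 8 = (c + 2)*(c^2 + 3*c - 4) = (c + 2)*(c + 4)*(c - 1)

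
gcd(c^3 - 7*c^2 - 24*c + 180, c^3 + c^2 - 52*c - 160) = c + 5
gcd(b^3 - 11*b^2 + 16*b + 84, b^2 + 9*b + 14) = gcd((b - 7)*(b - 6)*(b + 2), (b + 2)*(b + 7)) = b + 2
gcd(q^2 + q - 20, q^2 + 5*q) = q + 5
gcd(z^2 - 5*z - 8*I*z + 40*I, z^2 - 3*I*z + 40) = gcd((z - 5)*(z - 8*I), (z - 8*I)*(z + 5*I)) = z - 8*I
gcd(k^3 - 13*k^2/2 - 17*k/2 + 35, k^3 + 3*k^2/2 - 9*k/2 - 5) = k^2 + k/2 - 5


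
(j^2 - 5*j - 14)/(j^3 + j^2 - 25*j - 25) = (j^2 - 5*j - 14)/(j^3 + j^2 - 25*j - 25)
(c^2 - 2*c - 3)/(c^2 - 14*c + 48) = (c^2 - 2*c - 3)/(c^2 - 14*c + 48)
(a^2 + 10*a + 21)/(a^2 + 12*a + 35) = (a + 3)/(a + 5)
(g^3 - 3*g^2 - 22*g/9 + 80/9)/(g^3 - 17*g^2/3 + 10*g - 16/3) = (g + 5/3)/(g - 1)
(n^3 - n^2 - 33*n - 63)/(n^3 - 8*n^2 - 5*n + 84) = (n + 3)/(n - 4)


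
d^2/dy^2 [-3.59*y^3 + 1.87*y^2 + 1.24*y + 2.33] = 3.74 - 21.54*y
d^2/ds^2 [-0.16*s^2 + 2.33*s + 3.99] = -0.320000000000000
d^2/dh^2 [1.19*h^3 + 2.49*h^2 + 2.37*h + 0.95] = 7.14*h + 4.98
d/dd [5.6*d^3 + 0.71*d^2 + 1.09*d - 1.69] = 16.8*d^2 + 1.42*d + 1.09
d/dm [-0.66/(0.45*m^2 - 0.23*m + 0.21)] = (0.594*m - 0.1518)/(0.45*m^2 - 0.23*m + 0.21)^2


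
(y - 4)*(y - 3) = y^2 - 7*y + 12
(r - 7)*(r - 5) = r^2 - 12*r + 35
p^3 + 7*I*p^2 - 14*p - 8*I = (p + I)*(p + 2*I)*(p + 4*I)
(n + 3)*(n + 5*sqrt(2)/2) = n^2 + 3*n + 5*sqrt(2)*n/2 + 15*sqrt(2)/2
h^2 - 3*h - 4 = (h - 4)*(h + 1)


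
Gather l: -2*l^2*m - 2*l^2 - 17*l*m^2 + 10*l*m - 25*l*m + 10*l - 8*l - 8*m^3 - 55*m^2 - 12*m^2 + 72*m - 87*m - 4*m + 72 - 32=l^2*(-2*m - 2) + l*(-17*m^2 - 15*m + 2) - 8*m^3 - 67*m^2 - 19*m + 40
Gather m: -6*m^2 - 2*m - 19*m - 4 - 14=-6*m^2 - 21*m - 18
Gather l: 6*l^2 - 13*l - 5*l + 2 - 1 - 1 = 6*l^2 - 18*l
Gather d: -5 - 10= -15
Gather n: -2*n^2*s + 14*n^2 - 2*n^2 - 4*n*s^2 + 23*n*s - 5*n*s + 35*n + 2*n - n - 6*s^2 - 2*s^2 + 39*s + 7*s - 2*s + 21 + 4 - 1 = n^2*(12 - 2*s) + n*(-4*s^2 + 18*s + 36) - 8*s^2 + 44*s + 24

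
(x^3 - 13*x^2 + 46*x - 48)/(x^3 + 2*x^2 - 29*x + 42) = (x - 8)/(x + 7)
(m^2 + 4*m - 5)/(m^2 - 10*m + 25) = (m^2 + 4*m - 5)/(m^2 - 10*m + 25)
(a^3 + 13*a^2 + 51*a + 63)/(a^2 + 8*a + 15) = (a^2 + 10*a + 21)/(a + 5)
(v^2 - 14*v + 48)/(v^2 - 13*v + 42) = (v - 8)/(v - 7)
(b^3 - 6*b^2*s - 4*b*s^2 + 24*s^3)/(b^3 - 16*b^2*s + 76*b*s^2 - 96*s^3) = (-b - 2*s)/(-b + 8*s)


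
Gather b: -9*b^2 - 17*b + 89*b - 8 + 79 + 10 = -9*b^2 + 72*b + 81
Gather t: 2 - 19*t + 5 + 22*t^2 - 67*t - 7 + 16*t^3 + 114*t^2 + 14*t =16*t^3 + 136*t^2 - 72*t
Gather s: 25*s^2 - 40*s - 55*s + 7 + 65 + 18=25*s^2 - 95*s + 90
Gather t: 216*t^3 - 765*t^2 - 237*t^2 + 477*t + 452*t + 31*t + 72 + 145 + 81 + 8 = 216*t^3 - 1002*t^2 + 960*t + 306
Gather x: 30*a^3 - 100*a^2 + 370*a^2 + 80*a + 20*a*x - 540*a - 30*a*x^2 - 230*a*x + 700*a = 30*a^3 + 270*a^2 - 30*a*x^2 - 210*a*x + 240*a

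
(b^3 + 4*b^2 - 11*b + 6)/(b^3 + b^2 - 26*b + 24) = (b - 1)/(b - 4)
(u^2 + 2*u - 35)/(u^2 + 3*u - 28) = (u - 5)/(u - 4)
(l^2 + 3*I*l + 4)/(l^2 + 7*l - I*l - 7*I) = (l + 4*I)/(l + 7)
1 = 1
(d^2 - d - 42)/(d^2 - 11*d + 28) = (d + 6)/(d - 4)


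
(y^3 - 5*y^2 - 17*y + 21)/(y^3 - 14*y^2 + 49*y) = (y^2 + 2*y - 3)/(y*(y - 7))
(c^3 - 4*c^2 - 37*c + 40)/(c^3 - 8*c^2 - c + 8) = (c + 5)/(c + 1)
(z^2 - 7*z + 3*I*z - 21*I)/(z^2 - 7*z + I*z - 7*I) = (z + 3*I)/(z + I)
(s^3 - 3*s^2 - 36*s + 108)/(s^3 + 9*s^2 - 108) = (s - 6)/(s + 6)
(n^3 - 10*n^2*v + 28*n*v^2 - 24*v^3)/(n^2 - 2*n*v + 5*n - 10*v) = (n^2 - 8*n*v + 12*v^2)/(n + 5)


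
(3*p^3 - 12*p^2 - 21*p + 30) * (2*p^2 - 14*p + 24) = 6*p^5 - 66*p^4 + 198*p^3 + 66*p^2 - 924*p + 720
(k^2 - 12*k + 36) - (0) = k^2 - 12*k + 36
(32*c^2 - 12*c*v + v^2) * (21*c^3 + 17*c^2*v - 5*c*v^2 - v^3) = 672*c^5 + 292*c^4*v - 343*c^3*v^2 + 45*c^2*v^3 + 7*c*v^4 - v^5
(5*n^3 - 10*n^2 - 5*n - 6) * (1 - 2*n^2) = -10*n^5 + 20*n^4 + 15*n^3 + 2*n^2 - 5*n - 6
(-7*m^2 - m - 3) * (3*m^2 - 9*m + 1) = -21*m^4 + 60*m^3 - 7*m^2 + 26*m - 3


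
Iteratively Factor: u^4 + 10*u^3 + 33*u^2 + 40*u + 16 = (u + 4)*(u^3 + 6*u^2 + 9*u + 4) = (u + 1)*(u + 4)*(u^2 + 5*u + 4) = (u + 1)^2*(u + 4)*(u + 4)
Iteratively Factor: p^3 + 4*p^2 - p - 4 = (p + 4)*(p^2 - 1) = (p - 1)*(p + 4)*(p + 1)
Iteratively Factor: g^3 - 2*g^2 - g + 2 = (g - 2)*(g^2 - 1) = (g - 2)*(g - 1)*(g + 1)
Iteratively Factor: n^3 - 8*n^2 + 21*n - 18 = (n - 3)*(n^2 - 5*n + 6) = (n - 3)*(n - 2)*(n - 3)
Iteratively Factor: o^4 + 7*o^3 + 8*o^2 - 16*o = (o - 1)*(o^3 + 8*o^2 + 16*o) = o*(o - 1)*(o^2 + 8*o + 16) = o*(o - 1)*(o + 4)*(o + 4)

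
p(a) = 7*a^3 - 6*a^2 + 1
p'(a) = 21*a^2 - 12*a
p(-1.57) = -40.88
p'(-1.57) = 70.60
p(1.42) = 8.94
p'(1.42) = 25.30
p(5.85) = 1197.08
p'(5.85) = 648.47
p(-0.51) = -1.49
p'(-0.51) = 11.58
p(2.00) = 33.00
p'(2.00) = 60.00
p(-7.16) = -2876.03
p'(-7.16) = 1162.50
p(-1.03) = -13.01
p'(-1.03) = 34.64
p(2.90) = 121.26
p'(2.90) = 141.81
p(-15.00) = -24974.00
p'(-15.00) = 4905.00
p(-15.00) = -24974.00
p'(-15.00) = 4905.00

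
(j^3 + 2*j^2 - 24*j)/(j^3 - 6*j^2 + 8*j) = (j + 6)/(j - 2)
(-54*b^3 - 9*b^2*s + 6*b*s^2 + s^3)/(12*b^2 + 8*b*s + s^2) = (-9*b^2 + s^2)/(2*b + s)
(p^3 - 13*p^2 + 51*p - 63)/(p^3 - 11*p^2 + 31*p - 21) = (p - 3)/(p - 1)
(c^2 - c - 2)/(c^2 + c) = (c - 2)/c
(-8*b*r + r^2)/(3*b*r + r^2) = (-8*b + r)/(3*b + r)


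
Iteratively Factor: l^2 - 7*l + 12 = (l - 3)*(l - 4)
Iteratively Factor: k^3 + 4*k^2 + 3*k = (k + 3)*(k^2 + k) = (k + 1)*(k + 3)*(k)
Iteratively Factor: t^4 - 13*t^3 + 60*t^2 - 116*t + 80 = (t - 4)*(t^3 - 9*t^2 + 24*t - 20) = (t - 4)*(t - 2)*(t^2 - 7*t + 10) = (t - 5)*(t - 4)*(t - 2)*(t - 2)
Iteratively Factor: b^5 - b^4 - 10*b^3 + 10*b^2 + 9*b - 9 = (b - 1)*(b^4 - 10*b^2 + 9) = (b - 1)*(b + 1)*(b^3 - b^2 - 9*b + 9) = (b - 3)*(b - 1)*(b + 1)*(b^2 + 2*b - 3) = (b - 3)*(b - 1)*(b + 1)*(b + 3)*(b - 1)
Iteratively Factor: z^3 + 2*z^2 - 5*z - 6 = (z + 3)*(z^2 - z - 2) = (z - 2)*(z + 3)*(z + 1)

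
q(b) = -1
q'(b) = 0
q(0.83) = -1.00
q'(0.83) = 0.00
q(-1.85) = -1.00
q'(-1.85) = 0.00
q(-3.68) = -1.00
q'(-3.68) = 0.00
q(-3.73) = -1.00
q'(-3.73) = 0.00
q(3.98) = -1.00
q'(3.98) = 0.00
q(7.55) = -1.00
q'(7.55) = 0.00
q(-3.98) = -1.00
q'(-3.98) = 0.00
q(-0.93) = -1.00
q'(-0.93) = 0.00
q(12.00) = -1.00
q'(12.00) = 0.00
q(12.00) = -1.00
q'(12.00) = 0.00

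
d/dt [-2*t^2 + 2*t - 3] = 2 - 4*t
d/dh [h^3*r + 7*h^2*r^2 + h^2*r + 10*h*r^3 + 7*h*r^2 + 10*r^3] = r*(3*h^2 + 14*h*r + 2*h + 10*r^2 + 7*r)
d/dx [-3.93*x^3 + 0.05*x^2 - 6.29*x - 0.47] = -11.79*x^2 + 0.1*x - 6.29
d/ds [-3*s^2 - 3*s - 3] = -6*s - 3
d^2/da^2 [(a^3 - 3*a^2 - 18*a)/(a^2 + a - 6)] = -16/(a^3 - 6*a^2 + 12*a - 8)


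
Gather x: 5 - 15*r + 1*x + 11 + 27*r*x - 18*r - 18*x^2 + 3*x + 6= -33*r - 18*x^2 + x*(27*r + 4) + 22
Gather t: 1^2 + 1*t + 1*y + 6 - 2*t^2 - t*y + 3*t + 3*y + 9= -2*t^2 + t*(4 - y) + 4*y + 16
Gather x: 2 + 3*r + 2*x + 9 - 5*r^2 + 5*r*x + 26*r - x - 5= -5*r^2 + 29*r + x*(5*r + 1) + 6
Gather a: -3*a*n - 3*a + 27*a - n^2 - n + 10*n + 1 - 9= a*(24 - 3*n) - n^2 + 9*n - 8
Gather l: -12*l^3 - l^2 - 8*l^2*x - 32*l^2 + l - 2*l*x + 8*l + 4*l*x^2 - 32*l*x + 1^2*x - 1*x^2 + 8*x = -12*l^3 + l^2*(-8*x - 33) + l*(4*x^2 - 34*x + 9) - x^2 + 9*x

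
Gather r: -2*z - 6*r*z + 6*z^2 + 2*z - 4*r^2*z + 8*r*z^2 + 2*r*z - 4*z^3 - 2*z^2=-4*r^2*z + r*(8*z^2 - 4*z) - 4*z^3 + 4*z^2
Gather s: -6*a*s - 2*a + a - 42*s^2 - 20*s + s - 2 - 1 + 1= -a - 42*s^2 + s*(-6*a - 19) - 2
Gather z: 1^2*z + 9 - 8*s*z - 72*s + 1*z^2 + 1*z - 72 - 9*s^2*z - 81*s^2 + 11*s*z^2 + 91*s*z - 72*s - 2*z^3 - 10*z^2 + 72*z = -81*s^2 - 144*s - 2*z^3 + z^2*(11*s - 9) + z*(-9*s^2 + 83*s + 74) - 63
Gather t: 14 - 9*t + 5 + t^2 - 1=t^2 - 9*t + 18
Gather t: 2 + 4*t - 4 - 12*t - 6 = -8*t - 8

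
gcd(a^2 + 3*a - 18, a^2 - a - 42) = a + 6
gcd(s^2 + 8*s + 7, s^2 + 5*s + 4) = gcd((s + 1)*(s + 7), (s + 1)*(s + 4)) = s + 1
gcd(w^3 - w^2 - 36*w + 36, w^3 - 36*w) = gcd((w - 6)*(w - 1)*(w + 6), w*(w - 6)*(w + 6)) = w^2 - 36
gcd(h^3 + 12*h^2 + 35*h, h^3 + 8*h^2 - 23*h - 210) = h + 7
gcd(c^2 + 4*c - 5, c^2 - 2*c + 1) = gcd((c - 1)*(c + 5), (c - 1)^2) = c - 1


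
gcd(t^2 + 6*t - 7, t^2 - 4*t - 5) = 1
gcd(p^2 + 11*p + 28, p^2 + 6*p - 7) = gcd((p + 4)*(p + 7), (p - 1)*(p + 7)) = p + 7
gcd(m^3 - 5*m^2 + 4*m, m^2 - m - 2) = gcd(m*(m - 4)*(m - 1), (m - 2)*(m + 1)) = 1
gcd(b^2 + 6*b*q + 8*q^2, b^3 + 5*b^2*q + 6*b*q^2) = b + 2*q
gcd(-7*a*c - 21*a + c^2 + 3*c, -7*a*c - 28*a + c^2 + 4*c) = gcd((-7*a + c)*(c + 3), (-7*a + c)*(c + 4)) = 7*a - c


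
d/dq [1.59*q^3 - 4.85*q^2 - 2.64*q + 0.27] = 4.77*q^2 - 9.7*q - 2.64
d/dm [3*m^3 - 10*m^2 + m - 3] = 9*m^2 - 20*m + 1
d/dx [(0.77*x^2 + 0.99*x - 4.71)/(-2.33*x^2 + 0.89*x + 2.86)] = (2.992*x^2 - 17.5442*x + 7.0233)/(5.4289*x^4 - 4.1474*x^3 - 12.5355*x^2 + 5.0908*x + 8.1796)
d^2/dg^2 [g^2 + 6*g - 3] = 2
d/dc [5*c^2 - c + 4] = 10*c - 1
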